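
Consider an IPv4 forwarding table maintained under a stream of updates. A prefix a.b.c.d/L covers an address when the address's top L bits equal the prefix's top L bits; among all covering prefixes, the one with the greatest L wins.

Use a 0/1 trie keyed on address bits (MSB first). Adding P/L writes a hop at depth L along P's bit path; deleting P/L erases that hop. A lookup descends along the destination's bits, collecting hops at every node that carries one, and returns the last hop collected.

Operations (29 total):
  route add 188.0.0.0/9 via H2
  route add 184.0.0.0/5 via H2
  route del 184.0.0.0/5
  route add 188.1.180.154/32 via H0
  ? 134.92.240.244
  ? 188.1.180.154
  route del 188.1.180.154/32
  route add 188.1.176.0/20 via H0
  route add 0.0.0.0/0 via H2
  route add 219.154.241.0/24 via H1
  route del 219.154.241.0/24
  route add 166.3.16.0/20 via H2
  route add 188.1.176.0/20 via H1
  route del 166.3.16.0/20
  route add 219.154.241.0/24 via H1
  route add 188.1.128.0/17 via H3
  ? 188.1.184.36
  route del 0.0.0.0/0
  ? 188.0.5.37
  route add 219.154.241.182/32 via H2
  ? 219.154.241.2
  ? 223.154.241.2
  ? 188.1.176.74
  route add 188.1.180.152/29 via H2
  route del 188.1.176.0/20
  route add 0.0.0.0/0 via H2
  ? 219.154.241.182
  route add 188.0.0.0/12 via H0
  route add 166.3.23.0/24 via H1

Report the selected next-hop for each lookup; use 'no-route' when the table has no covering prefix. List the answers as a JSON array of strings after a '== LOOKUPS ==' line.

Trace:
  add 188.0.0.0/9 -> H2 at depth 9
  add 184.0.0.0/5 -> H2 at depth 5
  del 184.0.0.0/5 (clear depth 5)
  add 188.1.180.154/32 -> H0 at depth 32
  ? 134.92.240.244  path d0:-→d1:-→d2:-  best=no-route
  ? 188.1.180.154  path d0:-→d1:-→d2:-→d3:-→d4:-→d5:-→d6:-→d7:-→d8:-→d9:H2→d10:-→d11:-→d12:-→d13:-→d14:-→d15:-→d16:-→d17:-→d18:-→d19:-→d20:-→d21:-→d22:-→d23:-→d24:-→d25:-→d26:-→d27:-→d28:-→d29:-→d30:-→d31:-→d32:H0  best=H0
  del 188.1.180.154/32 (clear depth 32)
  add 188.1.176.0/20 -> H0 at depth 20
  add 0.0.0.0/0 -> H2 at depth 0
  add 219.154.241.0/24 -> H1 at depth 24
  del 219.154.241.0/24 (clear depth 24)
  add 166.3.16.0/20 -> H2 at depth 20
  add 188.1.176.0/20 -> H1 at depth 20
  del 166.3.16.0/20 (clear depth 20)
  add 219.154.241.0/24 -> H1 at depth 24
  add 188.1.128.0/17 -> H3 at depth 17
  ? 188.1.184.36  path d0:H2→d1:-→d2:-→d3:-→d4:-→d5:-→d6:-→d7:-→d8:-→d9:H2→d10:-→d11:-→d12:-→d13:-→d14:-→d15:-→d16:-→d17:H3→d18:-→d19:-→d20:H1  best=H1
  del 0.0.0.0/0 (clear depth 0)
  ? 188.0.5.37  path d0:-→d1:-→d2:-→d3:-→d4:-→d5:-→d6:-→d7:-→d8:-→d9:H2→d10:-→d11:-→d12:-→d13:-→d14:-→d15:-  best=H2
  add 219.154.241.182/32 -> H2 at depth 32
  ? 219.154.241.2  path d0:-→d1:-→d2:-→d3:-→d4:-→d5:-→d6:-→d7:-→d8:-→d9:-→d10:-→d11:-→d12:-→d13:-→d14:-→d15:-→d16:-→d17:-→d18:-→d19:-→d20:-→d21:-→d22:-→d23:-→d24:H1  best=H1
  ? 223.154.241.2  path d0:-→d1:-→d2:-→d3:-→d4:-→d5:-  best=no-route
  ? 188.1.176.74  path d0:-→d1:-→d2:-→d3:-→d4:-→d5:-→d6:-→d7:-→d8:-→d9:H2→d10:-→d11:-→d12:-→d13:-→d14:-→d15:-→d16:-→d17:H3→d18:-→d19:-→d20:H1→d21:-  best=H1
  add 188.1.180.152/29 -> H2 at depth 29
  del 188.1.176.0/20 (clear depth 20)
  add 0.0.0.0/0 -> H2 at depth 0
  ? 219.154.241.182  path d0:H2→d1:-→d2:-→d3:-→d4:-→d5:-→d6:-→d7:-→d8:-→d9:-→d10:-→d11:-→d12:-→d13:-→d14:-→d15:-→d16:-→d17:-→d18:-→d19:-→d20:-→d21:-→d22:-→d23:-→d24:H1→d25:-→d26:-→d27:-→d28:-→d29:-→d30:-→d31:-→d32:H2  best=H2
  add 188.0.0.0/12 -> H0 at depth 12
  add 166.3.23.0/24 -> H1 at depth 24

== LOOKUPS ==
["no-route","H0","H1","H2","H1","no-route","H1","H2"]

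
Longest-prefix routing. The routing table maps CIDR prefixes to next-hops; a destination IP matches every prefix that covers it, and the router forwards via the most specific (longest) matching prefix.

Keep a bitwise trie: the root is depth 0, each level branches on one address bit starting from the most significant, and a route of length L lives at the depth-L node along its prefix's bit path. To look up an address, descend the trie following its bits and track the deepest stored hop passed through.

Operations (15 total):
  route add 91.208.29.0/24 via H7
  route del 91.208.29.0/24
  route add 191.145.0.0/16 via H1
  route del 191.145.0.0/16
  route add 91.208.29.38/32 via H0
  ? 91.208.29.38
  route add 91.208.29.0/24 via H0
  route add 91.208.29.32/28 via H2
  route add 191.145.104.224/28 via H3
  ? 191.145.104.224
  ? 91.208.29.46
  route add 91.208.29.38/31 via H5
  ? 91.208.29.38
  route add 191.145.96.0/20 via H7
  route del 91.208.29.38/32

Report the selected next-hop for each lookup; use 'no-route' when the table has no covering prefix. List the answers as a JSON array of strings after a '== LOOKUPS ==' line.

Process each operation:
  add 91.208.29.0/24 -> H7 at depth 24
  - 91.208.29.0/24 clear@24
  add 191.145.0.0/16 -> H1 at depth 16
  - 191.145.0.0/16 clear@16
  add 91.208.29.38/32 -> H0 at depth 32
  ? 91.208.29.38  path d0:-→d1:-→d2:-→d3:-→d4:-→d5:-→d6:-→d7:-→d8:-→d9:-→d10:-→d11:-→d12:-→d13:-→d14:-→d15:-→d16:-→d17:-→d18:-→d19:-→d20:-→d21:-→d22:-→d23:-→d24:-→d25:-→d26:-→d27:-→d28:-→d29:-→d30:-→d31:-→d32:H0  best=H0
  add 91.208.29.0/24 -> H0 at depth 24
  add 91.208.29.32/28 -> H2 at depth 28
  add 191.145.104.224/28 -> H3 at depth 28
  ? 191.145.104.224  path d0:-→d1:-→d2:-→d3:-→d4:-→d5:-→d6:-→d7:-→d8:-→d9:-→d10:-→d11:-→d12:-→d13:-→d14:-→d15:-→d16:-→d17:-→d18:-→d19:-→d20:-→d21:-→d22:-→d23:-→d24:-→d25:-→d26:-→d27:-→d28:H3  best=H3
  ? 91.208.29.46  path d0:-→d1:-→d2:-→d3:-→d4:-→d5:-→d6:-→d7:-→d8:-→d9:-→d10:-→d11:-→d12:-→d13:-→d14:-→d15:-→d16:-→d17:-→d18:-→d19:-→d20:-→d21:-→d22:-→d23:-→d24:H0→d25:-→d26:-→d27:-→d28:H2  best=H2
  add 91.208.29.38/31 -> H5 at depth 31
  ? 91.208.29.38  path d0:-→d1:-→d2:-→d3:-→d4:-→d5:-→d6:-→d7:-→d8:-→d9:-→d10:-→d11:-→d12:-→d13:-→d14:-→d15:-→d16:-→d17:-→d18:-→d19:-→d20:-→d21:-→d22:-→d23:-→d24:H0→d25:-→d26:-→d27:-→d28:H2→d29:-→d30:-→d31:H5→d32:H0  best=H0
  add 191.145.96.0/20 -> H7 at depth 20
  - 91.208.29.38/32 clear@32

== LOOKUPS ==
["H0","H3","H2","H0"]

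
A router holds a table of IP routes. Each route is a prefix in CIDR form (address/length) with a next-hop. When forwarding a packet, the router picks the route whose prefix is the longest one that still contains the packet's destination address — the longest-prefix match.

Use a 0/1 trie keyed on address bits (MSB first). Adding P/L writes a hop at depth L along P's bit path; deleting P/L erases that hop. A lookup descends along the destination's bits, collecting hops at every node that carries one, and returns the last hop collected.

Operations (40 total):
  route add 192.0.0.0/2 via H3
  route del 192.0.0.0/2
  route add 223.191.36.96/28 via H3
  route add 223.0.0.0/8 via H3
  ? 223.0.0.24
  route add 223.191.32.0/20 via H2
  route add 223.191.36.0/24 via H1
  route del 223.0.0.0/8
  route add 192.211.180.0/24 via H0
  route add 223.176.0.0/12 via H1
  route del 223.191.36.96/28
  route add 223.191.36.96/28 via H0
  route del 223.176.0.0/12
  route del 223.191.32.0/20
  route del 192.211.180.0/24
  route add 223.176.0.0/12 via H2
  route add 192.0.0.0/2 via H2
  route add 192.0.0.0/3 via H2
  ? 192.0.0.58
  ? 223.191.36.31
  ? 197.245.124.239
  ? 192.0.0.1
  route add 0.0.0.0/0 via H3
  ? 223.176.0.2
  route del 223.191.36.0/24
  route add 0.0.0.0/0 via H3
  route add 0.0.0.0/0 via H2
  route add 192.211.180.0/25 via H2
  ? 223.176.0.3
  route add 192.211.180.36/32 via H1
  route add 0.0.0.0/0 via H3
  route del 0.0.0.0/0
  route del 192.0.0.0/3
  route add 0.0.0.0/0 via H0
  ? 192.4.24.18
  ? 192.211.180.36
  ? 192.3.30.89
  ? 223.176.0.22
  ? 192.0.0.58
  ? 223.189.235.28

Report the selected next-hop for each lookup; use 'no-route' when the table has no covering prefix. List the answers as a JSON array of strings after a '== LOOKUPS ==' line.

Apply in order:
  + 192.0.0.0/2 (H3) depth=2
  - 192.0.0.0/2 clear@2
  + 223.191.36.96/28 (H3) depth=28
  + 223.0.0.0/8 (H3) depth=8
  Q 223.0.0.24: descend 11011111 ; hops seen [H3] ; pick H3
  + 223.191.32.0/20 (H2) depth=20
  + 223.191.36.0/24 (H1) depth=24
  - 223.0.0.0/8 clear@8
  + 192.211.180.0/24 (H0) depth=24
  + 223.176.0.0/12 (H1) depth=12
  - 223.191.36.96/28 clear@28
  + 223.191.36.96/28 (H0) depth=28
  - 223.176.0.0/12 clear@12
  - 223.191.32.0/20 clear@20
  - 192.211.180.0/24 clear@24
  + 223.176.0.0/12 (H2) depth=12
  + 192.0.0.0/2 (H2) depth=2
  + 192.0.0.0/3 (H2) depth=3
  Q 192.0.0.58: descend 11000000 ; hops seen [H2,H2] ; pick H2
  Q 223.191.36.31: descend 1101111110111111001001000 ; hops seen [H2,H2,H2,H1] ; pick H1
  Q 197.245.124.239: descend 11000 ; hops seen [H2,H2] ; pick H2
  Q 192.0.0.1: descend 11000000 ; hops seen [H2,H2] ; pick H2
  + 0.0.0.0/0 (H3) depth=0
  Q 223.176.0.2: descend 110111111011 ; hops seen [H3,H2,H2,H2] ; pick H2
  - 223.191.36.0/24 clear@24
  + 0.0.0.0/0 (H3) depth=0
  + 0.0.0.0/0 (H2) depth=0
  + 192.211.180.0/25 (H2) depth=25
  Q 223.176.0.3: descend 110111111011 ; hops seen [H2,H2,H2,H2] ; pick H2
  + 192.211.180.36/32 (H1) depth=32
  + 0.0.0.0/0 (H3) depth=0
  - 0.0.0.0/0 clear@0
  - 192.0.0.0/3 clear@3
  + 0.0.0.0/0 (H0) depth=0
  Q 192.4.24.18: descend 11000000 ; hops seen [H0,H2] ; pick H2
  Q 192.211.180.36: descend 11000000110100111011010000100100 ; hops seen [H0,H2,H2,H1] ; pick H1
  Q 192.3.30.89: descend 11000000 ; hops seen [H0,H2] ; pick H2
  Q 223.176.0.22: descend 110111111011 ; hops seen [H0,H2,H2] ; pick H2
  Q 192.0.0.58: descend 11000000 ; hops seen [H0,H2] ; pick H2
  Q 223.189.235.28: descend 11011111101111 ; hops seen [H0,H2,H2] ; pick H2

== LOOKUPS ==
["H3","H2","H1","H2","H2","H2","H2","H2","H1","H2","H2","H2","H2"]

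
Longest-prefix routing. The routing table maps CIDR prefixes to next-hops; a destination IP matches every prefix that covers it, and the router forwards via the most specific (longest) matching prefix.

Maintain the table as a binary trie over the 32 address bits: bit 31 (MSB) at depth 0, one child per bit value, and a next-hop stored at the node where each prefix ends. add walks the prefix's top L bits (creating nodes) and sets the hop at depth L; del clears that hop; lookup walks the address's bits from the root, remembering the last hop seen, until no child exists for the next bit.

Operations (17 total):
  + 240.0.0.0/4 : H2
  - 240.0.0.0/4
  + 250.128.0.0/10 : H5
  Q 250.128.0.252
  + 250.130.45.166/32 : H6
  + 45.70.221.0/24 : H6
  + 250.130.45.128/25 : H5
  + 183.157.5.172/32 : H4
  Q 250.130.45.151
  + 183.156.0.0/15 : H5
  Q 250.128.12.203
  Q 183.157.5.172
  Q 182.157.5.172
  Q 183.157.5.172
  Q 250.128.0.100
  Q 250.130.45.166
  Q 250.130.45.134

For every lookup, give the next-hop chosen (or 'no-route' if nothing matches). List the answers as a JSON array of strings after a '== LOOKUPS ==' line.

Process each operation:
  + 240.0.0.0/4 (H2) depth=4
  del 240.0.0.0/4 (clear depth 4)
  + 250.128.0.0/10 (H5) depth=10
  lookup 250.128.0.252: bits 1111101010 walk d0:-→d1:-→d2:-→d3:-→d4:-→d5:-→d6:-→d7:-→d8:-→d9:-→d10:H5 -> H5
  + 250.130.45.166/32 (H6) depth=32
  + 45.70.221.0/24 (H6) depth=24
  + 250.130.45.128/25 (H5) depth=25
  + 183.157.5.172/32 (H4) depth=32
  lookup 250.130.45.151: bits 11111010100000100010110110 walk d0:-→d1:-→d2:-→d3:-→d4:-→d5:-→d6:-→d7:-→d8:-→d9:-→d10:H5→d11:-→d12:-→d13:-→d14:-→d15:-→d16:-→d17:-→d18:-→d19:-→d20:-→d21:-→d22:-→d23:-→d24:-→d25:H5→d26:- -> H5
  + 183.156.0.0/15 (H5) depth=15
  lookup 250.128.12.203: bits 11111010100000 walk d0:-→d1:-→d2:-→d3:-→d4:-→d5:-→d6:-→d7:-→d8:-→d9:-→d10:H5→d11:-→d12:-→d13:-→d14:- -> H5
  lookup 183.157.5.172: bits 10110111100111010000010110101100 walk d0:-→d1:-→d2:-→d3:-→d4:-→d5:-→d6:-→d7:-→d8:-→d9:-→d10:-→d11:-→d12:-→d13:-→d14:-→d15:H5→d16:-→d17:-→d18:-→d19:-→d20:-→d21:-→d22:-→d23:-→d24:-→d25:-→d26:-→d27:-→d28:-→d29:-→d30:-→d31:-→d32:H4 -> H4
  lookup 182.157.5.172: bits 1011011 walk d0:-→d1:-→d2:-→d3:-→d4:-→d5:-→d6:-→d7:- -> no-route
  lookup 183.157.5.172: bits 10110111100111010000010110101100 walk d0:-→d1:-→d2:-→d3:-→d4:-→d5:-→d6:-→d7:-→d8:-→d9:-→d10:-→d11:-→d12:-→d13:-→d14:-→d15:H5→d16:-→d17:-→d18:-→d19:-→d20:-→d21:-→d22:-→d23:-→d24:-→d25:-→d26:-→d27:-→d28:-→d29:-→d30:-→d31:-→d32:H4 -> H4
  lookup 250.128.0.100: bits 11111010100000 walk d0:-→d1:-→d2:-→d3:-→d4:-→d5:-→d6:-→d7:-→d8:-→d9:-→d10:H5→d11:-→d12:-→d13:-→d14:- -> H5
  lookup 250.130.45.166: bits 11111010100000100010110110100110 walk d0:-→d1:-→d2:-→d3:-→d4:-→d5:-→d6:-→d7:-→d8:-→d9:-→d10:H5→d11:-→d12:-→d13:-→d14:-→d15:-→d16:-→d17:-→d18:-→d19:-→d20:-→d21:-→d22:-→d23:-→d24:-→d25:H5→d26:-→d27:-→d28:-→d29:-→d30:-→d31:-→d32:H6 -> H6
  lookup 250.130.45.134: bits 11111010100000100010110110 walk d0:-→d1:-→d2:-→d3:-→d4:-→d5:-→d6:-→d7:-→d8:-→d9:-→d10:H5→d11:-→d12:-→d13:-→d14:-→d15:-→d16:-→d17:-→d18:-→d19:-→d20:-→d21:-→d22:-→d23:-→d24:-→d25:H5→d26:- -> H5

== LOOKUPS ==
["H5","H5","H5","H4","no-route","H4","H5","H6","H5"]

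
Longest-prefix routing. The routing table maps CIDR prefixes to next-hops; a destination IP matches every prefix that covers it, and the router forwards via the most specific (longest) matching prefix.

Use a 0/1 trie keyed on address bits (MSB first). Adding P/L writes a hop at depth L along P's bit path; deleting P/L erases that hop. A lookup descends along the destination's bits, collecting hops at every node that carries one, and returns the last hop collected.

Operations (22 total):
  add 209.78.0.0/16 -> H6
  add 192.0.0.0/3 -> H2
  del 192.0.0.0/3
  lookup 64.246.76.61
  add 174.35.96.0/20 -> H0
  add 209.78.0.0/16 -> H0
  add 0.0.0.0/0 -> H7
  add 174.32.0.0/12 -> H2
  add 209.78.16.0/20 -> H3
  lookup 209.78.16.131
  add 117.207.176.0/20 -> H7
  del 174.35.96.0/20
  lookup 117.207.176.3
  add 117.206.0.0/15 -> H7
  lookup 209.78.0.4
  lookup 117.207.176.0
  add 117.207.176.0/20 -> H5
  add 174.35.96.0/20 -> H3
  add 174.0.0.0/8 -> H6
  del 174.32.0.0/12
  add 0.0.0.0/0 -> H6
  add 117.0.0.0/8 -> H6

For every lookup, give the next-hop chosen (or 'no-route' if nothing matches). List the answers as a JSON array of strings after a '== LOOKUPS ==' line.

Apply in order:
  + 209.78.0.0/16 (H6) depth=16
  + 192.0.0.0/3 (H2) depth=3
  del 192.0.0.0/3 (clear depth 3)
  ? 64.246.76.61  path d0:-  best=no-route
  + 174.35.96.0/20 (H0) depth=20
  + 209.78.0.0/16 (H0) depth=16
  + 0.0.0.0/0 (H7) depth=0
  + 174.32.0.0/12 (H2) depth=12
  + 209.78.16.0/20 (H3) depth=20
  ? 209.78.16.131  path d0:H7→d1:-→d2:-→d3:-→d4:-→d5:-→d6:-→d7:-→d8:-→d9:-→d10:-→d11:-→d12:-→d13:-→d14:-→d15:-→d16:H0→d17:-→d18:-→d19:-→d20:H3  best=H3
  + 117.207.176.0/20 (H7) depth=20
  del 174.35.96.0/20 (clear depth 20)
  ? 117.207.176.3  path d0:H7→d1:-→d2:-→d3:-→d4:-→d5:-→d6:-→d7:-→d8:-→d9:-→d10:-→d11:-→d12:-→d13:-→d14:-→d15:-→d16:-→d17:-→d18:-→d19:-→d20:H7  best=H7
  + 117.206.0.0/15 (H7) depth=15
  ? 209.78.0.4  path d0:H7→d1:-→d2:-→d3:-→d4:-→d5:-→d6:-→d7:-→d8:-→d9:-→d10:-→d11:-→d12:-→d13:-→d14:-→d15:-→d16:H0→d17:-→d18:-→d19:-  best=H0
  ? 117.207.176.0  path d0:H7→d1:-→d2:-→d3:-→d4:-→d5:-→d6:-→d7:-→d8:-→d9:-→d10:-→d11:-→d12:-→d13:-→d14:-→d15:H7→d16:-→d17:-→d18:-→d19:-→d20:H7  best=H7
  + 117.207.176.0/20 (H5) depth=20
  + 174.35.96.0/20 (H3) depth=20
  + 174.0.0.0/8 (H6) depth=8
  del 174.32.0.0/12 (clear depth 12)
  + 0.0.0.0/0 (H6) depth=0
  + 117.0.0.0/8 (H6) depth=8

== LOOKUPS ==
["no-route","H3","H7","H0","H7"]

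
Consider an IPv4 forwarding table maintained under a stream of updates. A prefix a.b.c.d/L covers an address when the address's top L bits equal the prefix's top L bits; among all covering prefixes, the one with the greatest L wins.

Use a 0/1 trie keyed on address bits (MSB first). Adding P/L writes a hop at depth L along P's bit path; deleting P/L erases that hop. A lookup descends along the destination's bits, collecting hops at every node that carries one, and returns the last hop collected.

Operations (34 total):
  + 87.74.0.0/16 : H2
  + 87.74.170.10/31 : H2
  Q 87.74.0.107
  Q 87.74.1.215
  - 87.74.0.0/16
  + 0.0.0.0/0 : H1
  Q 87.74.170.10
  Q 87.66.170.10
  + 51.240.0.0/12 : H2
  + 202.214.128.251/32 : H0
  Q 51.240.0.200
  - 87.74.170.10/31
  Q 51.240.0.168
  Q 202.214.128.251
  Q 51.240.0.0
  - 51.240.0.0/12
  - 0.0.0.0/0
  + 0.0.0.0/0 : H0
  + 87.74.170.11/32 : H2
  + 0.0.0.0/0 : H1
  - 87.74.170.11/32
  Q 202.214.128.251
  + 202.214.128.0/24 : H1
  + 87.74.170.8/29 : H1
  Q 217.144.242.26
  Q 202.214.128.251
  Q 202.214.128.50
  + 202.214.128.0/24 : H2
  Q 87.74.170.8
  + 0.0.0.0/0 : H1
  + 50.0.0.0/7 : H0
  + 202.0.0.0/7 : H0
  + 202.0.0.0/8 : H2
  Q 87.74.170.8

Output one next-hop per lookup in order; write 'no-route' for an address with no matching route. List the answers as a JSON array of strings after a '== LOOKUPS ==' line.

Apply in order:
  add 87.74.0.0/16 -> H2 at depth 16
  add 87.74.170.10/31 -> H2 at depth 31
  lookup 87.74.0.107: bits 0101011101001010 walk d0:-→d1:-→d2:-→d3:-→d4:-→d5:-→d6:-→d7:-→d8:-→d9:-→d10:-→d11:-→d12:-→d13:-→d14:-→d15:-→d16:H2 -> H2
  lookup 87.74.1.215: bits 0101011101001010 walk d0:-→d1:-→d2:-→d3:-→d4:-→d5:-→d6:-→d7:-→d8:-→d9:-→d10:-→d11:-→d12:-→d13:-→d14:-→d15:-→d16:H2 -> H2
  del 87.74.0.0/16 (clear depth 16)
  add 0.0.0.0/0 -> H1 at depth 0
  lookup 87.74.170.10: bits 0101011101001010101010100000101 walk d0:H1→d1:-→d2:-→d3:-→d4:-→d5:-→d6:-→d7:-→d8:-→d9:-→d10:-→d11:-→d12:-→d13:-→d14:-→d15:-→d16:-→d17:-→d18:-→d19:-→d20:-→d21:-→d22:-→d23:-→d24:-→d25:-→d26:-→d27:-→d28:-→d29:-→d30:-→d31:H2 -> H2
  lookup 87.66.170.10: bits 010101110100 walk d0:H1→d1:-→d2:-→d3:-→d4:-→d5:-→d6:-→d7:-→d8:-→d9:-→d10:-→d11:-→d12:- -> H1
  add 51.240.0.0/12 -> H2 at depth 12
  add 202.214.128.251/32 -> H0 at depth 32
  lookup 51.240.0.200: bits 001100111111 walk d0:H1→d1:-→d2:-→d3:-→d4:-→d5:-→d6:-→d7:-→d8:-→d9:-→d10:-→d11:-→d12:H2 -> H2
  del 87.74.170.10/31 (clear depth 31)
  lookup 51.240.0.168: bits 001100111111 walk d0:H1→d1:-→d2:-→d3:-→d4:-→d5:-→d6:-→d7:-→d8:-→d9:-→d10:-→d11:-→d12:H2 -> H2
  lookup 202.214.128.251: bits 11001010110101101000000011111011 walk d0:H1→d1:-→d2:-→d3:-→d4:-→d5:-→d6:-→d7:-→d8:-→d9:-→d10:-→d11:-→d12:-→d13:-→d14:-→d15:-→d16:-→d17:-→d18:-→d19:-→d20:-→d21:-→d22:-→d23:-→d24:-→d25:-→d26:-→d27:-→d28:-→d29:-→d30:-→d31:-→d32:H0 -> H0
  lookup 51.240.0.0: bits 001100111111 walk d0:H1→d1:-→d2:-→d3:-→d4:-→d5:-→d6:-→d7:-→d8:-→d9:-→d10:-→d11:-→d12:H2 -> H2
  del 51.240.0.0/12 (clear depth 12)
  del 0.0.0.0/0 (clear depth 0)
  add 0.0.0.0/0 -> H0 at depth 0
  add 87.74.170.11/32 -> H2 at depth 32
  add 0.0.0.0/0 -> H1 at depth 0
  del 87.74.170.11/32 (clear depth 32)
  lookup 202.214.128.251: bits 11001010110101101000000011111011 walk d0:H1→d1:-→d2:-→d3:-→d4:-→d5:-→d6:-→d7:-→d8:-→d9:-→d10:-→d11:-→d12:-→d13:-→d14:-→d15:-→d16:-→d17:-→d18:-→d19:-→d20:-→d21:-→d22:-→d23:-→d24:-→d25:-→d26:-→d27:-→d28:-→d29:-→d30:-→d31:-→d32:H0 -> H0
  add 202.214.128.0/24 -> H1 at depth 24
  add 87.74.170.8/29 -> H1 at depth 29
  lookup 217.144.242.26: bits 110 walk d0:H1→d1:-→d2:-→d3:- -> H1
  lookup 202.214.128.251: bits 11001010110101101000000011111011 walk d0:H1→d1:-→d2:-→d3:-→d4:-→d5:-→d6:-→d7:-→d8:-→d9:-→d10:-→d11:-→d12:-→d13:-→d14:-→d15:-→d16:-→d17:-→d18:-→d19:-→d20:-→d21:-→d22:-→d23:-→d24:H1→d25:-→d26:-→d27:-→d28:-→d29:-→d30:-→d31:-→d32:H0 -> H0
  lookup 202.214.128.50: bits 110010101101011010000000 walk d0:H1→d1:-→d2:-→d3:-→d4:-→d5:-→d6:-→d7:-→d8:-→d9:-→d10:-→d11:-→d12:-→d13:-→d14:-→d15:-→d16:-→d17:-→d18:-→d19:-→d20:-→d21:-→d22:-→d23:-→d24:H1 -> H1
  add 202.214.128.0/24 -> H2 at depth 24
  lookup 87.74.170.8: bits 010101110100101010101010000010 walk d0:H1→d1:-→d2:-→d3:-→d4:-→d5:-→d6:-→d7:-→d8:-→d9:-→d10:-→d11:-→d12:-→d13:-→d14:-→d15:-→d16:-→d17:-→d18:-→d19:-→d20:-→d21:-→d22:-→d23:-→d24:-→d25:-→d26:-→d27:-→d28:-→d29:H1→d30:- -> H1
  add 0.0.0.0/0 -> H1 at depth 0
  add 50.0.0.0/7 -> H0 at depth 7
  add 202.0.0.0/7 -> H0 at depth 7
  add 202.0.0.0/8 -> H2 at depth 8
  lookup 87.74.170.8: bits 010101110100101010101010000010 walk d0:H1→d1:-→d2:-→d3:-→d4:-→d5:-→d6:-→d7:-→d8:-→d9:-→d10:-→d11:-→d12:-→d13:-→d14:-→d15:-→d16:-→d17:-→d18:-→d19:-→d20:-→d21:-→d22:-→d23:-→d24:-→d25:-→d26:-→d27:-→d28:-→d29:H1→d30:- -> H1

== LOOKUPS ==
["H2","H2","H2","H1","H2","H2","H0","H2","H0","H1","H0","H1","H1","H1"]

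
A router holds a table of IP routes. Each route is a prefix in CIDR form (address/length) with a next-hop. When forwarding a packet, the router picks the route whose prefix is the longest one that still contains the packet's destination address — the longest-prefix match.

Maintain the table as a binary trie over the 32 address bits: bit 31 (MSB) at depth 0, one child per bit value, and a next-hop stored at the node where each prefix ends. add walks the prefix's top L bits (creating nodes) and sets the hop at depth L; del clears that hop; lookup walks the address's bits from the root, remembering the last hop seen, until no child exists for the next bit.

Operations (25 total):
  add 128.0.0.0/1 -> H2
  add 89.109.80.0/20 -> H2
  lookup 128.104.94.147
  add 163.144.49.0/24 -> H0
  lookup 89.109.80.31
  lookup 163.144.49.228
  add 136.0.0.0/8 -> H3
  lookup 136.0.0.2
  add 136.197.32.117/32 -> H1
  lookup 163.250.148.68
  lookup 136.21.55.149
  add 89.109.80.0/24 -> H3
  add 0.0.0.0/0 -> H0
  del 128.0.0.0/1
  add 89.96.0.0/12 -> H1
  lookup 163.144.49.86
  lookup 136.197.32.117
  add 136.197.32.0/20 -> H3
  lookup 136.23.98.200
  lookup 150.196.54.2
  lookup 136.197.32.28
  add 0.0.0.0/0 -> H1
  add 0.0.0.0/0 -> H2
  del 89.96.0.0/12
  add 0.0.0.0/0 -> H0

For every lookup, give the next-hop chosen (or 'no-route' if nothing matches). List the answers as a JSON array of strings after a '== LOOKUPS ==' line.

Apply in order:
  + 128.0.0.0/1 (H2) depth=1
  + 89.109.80.0/20 (H2) depth=20
  Q 128.104.94.147: descend 1 ; hops seen [H2] ; pick H2
  + 163.144.49.0/24 (H0) depth=24
  Q 89.109.80.31: descend 01011001011011010101 ; hops seen [H2] ; pick H2
  Q 163.144.49.228: descend 101000111001000000110001 ; hops seen [H2,H0] ; pick H0
  + 136.0.0.0/8 (H3) depth=8
  Q 136.0.0.2: descend 10001000 ; hops seen [H2,H3] ; pick H3
  + 136.197.32.117/32 (H1) depth=32
  Q 163.250.148.68: descend 101000111 ; hops seen [H2] ; pick H2
  Q 136.21.55.149: descend 10001000 ; hops seen [H2,H3] ; pick H3
  + 89.109.80.0/24 (H3) depth=24
  + 0.0.0.0/0 (H0) depth=0
  del 128.0.0.0/1 (clear depth 1)
  + 89.96.0.0/12 (H1) depth=12
  Q 163.144.49.86: descend 101000111001000000110001 ; hops seen [H0,H0] ; pick H0
  Q 136.197.32.117: descend 10001000110001010010000001110101 ; hops seen [H0,H3,H1] ; pick H1
  + 136.197.32.0/20 (H3) depth=20
  Q 136.23.98.200: descend 10001000 ; hops seen [H0,H3] ; pick H3
  Q 150.196.54.2: descend 100 ; hops seen [H0] ; pick H0
  Q 136.197.32.28: descend 1000100011000101001000000 ; hops seen [H0,H3,H3] ; pick H3
  + 0.0.0.0/0 (H1) depth=0
  + 0.0.0.0/0 (H2) depth=0
  del 89.96.0.0/12 (clear depth 12)
  + 0.0.0.0/0 (H0) depth=0

== LOOKUPS ==
["H2","H2","H0","H3","H2","H3","H0","H1","H3","H0","H3"]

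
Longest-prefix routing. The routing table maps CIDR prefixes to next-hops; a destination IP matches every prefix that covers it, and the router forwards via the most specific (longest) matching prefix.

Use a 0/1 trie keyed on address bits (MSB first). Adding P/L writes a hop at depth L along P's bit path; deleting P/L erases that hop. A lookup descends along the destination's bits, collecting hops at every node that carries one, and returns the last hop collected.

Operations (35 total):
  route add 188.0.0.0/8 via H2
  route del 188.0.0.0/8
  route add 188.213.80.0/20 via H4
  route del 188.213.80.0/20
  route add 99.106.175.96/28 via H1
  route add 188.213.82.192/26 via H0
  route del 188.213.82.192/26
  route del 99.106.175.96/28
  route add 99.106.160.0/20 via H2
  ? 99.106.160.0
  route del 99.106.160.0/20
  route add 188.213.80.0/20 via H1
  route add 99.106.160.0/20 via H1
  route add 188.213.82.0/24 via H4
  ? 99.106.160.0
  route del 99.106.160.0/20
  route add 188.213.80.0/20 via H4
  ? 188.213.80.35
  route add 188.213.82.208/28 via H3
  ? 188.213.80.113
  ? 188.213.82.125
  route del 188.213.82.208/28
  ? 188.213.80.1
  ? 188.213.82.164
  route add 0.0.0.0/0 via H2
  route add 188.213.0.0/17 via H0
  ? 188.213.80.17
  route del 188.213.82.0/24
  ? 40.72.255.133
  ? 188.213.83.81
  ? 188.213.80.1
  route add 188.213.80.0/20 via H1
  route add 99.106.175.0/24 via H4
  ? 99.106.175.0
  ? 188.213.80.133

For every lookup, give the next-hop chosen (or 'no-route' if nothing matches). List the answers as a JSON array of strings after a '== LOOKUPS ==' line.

Apply in order:
  + 188.0.0.0/8 (H2) depth=8
  del 188.0.0.0/8 (clear depth 8)
  + 188.213.80.0/20 (H4) depth=20
  del 188.213.80.0/20 (clear depth 20)
  + 99.106.175.96/28 (H1) depth=28
  + 188.213.82.192/26 (H0) depth=26
  del 188.213.82.192/26 (clear depth 26)
  del 99.106.175.96/28 (clear depth 28)
  + 99.106.160.0/20 (H2) depth=20
  Q 99.106.160.0: descend 01100011011010101010 ; hops seen [H2] ; pick H2
  del 99.106.160.0/20 (clear depth 20)
  + 188.213.80.0/20 (H1) depth=20
  + 99.106.160.0/20 (H1) depth=20
  + 188.213.82.0/24 (H4) depth=24
  Q 99.106.160.0: descend 01100011011010101010 ; hops seen [H1] ; pick H1
  del 99.106.160.0/20 (clear depth 20)
  + 188.213.80.0/20 (H4) depth=20
  Q 188.213.80.35: descend 1011110011010101010100 ; hops seen [H4] ; pick H4
  + 188.213.82.208/28 (H3) depth=28
  Q 188.213.80.113: descend 1011110011010101010100 ; hops seen [H4] ; pick H4
  Q 188.213.82.125: descend 101111001101010101010010 ; hops seen [H4,H4] ; pick H4
  del 188.213.82.208/28 (clear depth 28)
  Q 188.213.80.1: descend 1011110011010101010100 ; hops seen [H4] ; pick H4
  Q 188.213.82.164: descend 1011110011010101010100101 ; hops seen [H4,H4] ; pick H4
  + 0.0.0.0/0 (H2) depth=0
  + 188.213.0.0/17 (H0) depth=17
  Q 188.213.80.17: descend 1011110011010101010100 ; hops seen [H2,H0,H4] ; pick H4
  del 188.213.82.0/24 (clear depth 24)
  Q 40.72.255.133: descend 0 ; hops seen [H2] ; pick H2
  Q 188.213.83.81: descend 10111100110101010101001 ; hops seen [H2,H0,H4] ; pick H4
  Q 188.213.80.1: descend 1011110011010101010100 ; hops seen [H2,H0,H4] ; pick H4
  + 188.213.80.0/20 (H1) depth=20
  + 99.106.175.0/24 (H4) depth=24
  Q 99.106.175.0: descend 0110001101101010101011110 ; hops seen [H2,H4] ; pick H4
  Q 188.213.80.133: descend 1011110011010101010100 ; hops seen [H2,H0,H1] ; pick H1

== LOOKUPS ==
["H2","H1","H4","H4","H4","H4","H4","H4","H2","H4","H4","H4","H1"]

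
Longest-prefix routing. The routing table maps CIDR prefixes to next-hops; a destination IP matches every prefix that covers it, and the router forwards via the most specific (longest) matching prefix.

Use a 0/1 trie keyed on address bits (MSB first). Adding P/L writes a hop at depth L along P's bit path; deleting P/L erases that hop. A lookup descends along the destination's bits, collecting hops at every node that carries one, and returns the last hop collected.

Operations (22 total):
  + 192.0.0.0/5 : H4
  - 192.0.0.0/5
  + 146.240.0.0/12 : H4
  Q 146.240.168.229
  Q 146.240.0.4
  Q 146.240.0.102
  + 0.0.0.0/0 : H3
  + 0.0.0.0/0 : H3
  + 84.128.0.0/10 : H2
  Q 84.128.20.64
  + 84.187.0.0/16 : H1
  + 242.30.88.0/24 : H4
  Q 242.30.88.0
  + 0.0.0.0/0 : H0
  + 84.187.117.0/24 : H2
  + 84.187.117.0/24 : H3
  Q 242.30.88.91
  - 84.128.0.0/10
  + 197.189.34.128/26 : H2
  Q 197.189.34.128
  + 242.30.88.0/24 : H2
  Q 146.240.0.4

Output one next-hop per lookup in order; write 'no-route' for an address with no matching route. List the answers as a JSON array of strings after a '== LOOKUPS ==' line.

Trace:
  add 192.0.0.0/5 -> H4 at depth 5
  - 192.0.0.0/5 clear@5
  add 146.240.0.0/12 -> H4 at depth 12
  ? 146.240.168.229  path d0:-→d1:-→d2:-→d3:-→d4:-→d5:-→d6:-→d7:-→d8:-→d9:-→d10:-→d11:-→d12:H4  best=H4
  ? 146.240.0.4  path d0:-→d1:-→d2:-→d3:-→d4:-→d5:-→d6:-→d7:-→d8:-→d9:-→d10:-→d11:-→d12:H4  best=H4
  ? 146.240.0.102  path d0:-→d1:-→d2:-→d3:-→d4:-→d5:-→d6:-→d7:-→d8:-→d9:-→d10:-→d11:-→d12:H4  best=H4
  add 0.0.0.0/0 -> H3 at depth 0
  add 0.0.0.0/0 -> H3 at depth 0
  add 84.128.0.0/10 -> H2 at depth 10
  ? 84.128.20.64  path d0:H3→d1:-→d2:-→d3:-→d4:-→d5:-→d6:-→d7:-→d8:-→d9:-→d10:H2  best=H2
  add 84.187.0.0/16 -> H1 at depth 16
  add 242.30.88.0/24 -> H4 at depth 24
  ? 242.30.88.0  path d0:H3→d1:-→d2:-→d3:-→d4:-→d5:-→d6:-→d7:-→d8:-→d9:-→d10:-→d11:-→d12:-→d13:-→d14:-→d15:-→d16:-→d17:-→d18:-→d19:-→d20:-→d21:-→d22:-→d23:-→d24:H4  best=H4
  add 0.0.0.0/0 -> H0 at depth 0
  add 84.187.117.0/24 -> H2 at depth 24
  add 84.187.117.0/24 -> H3 at depth 24
  ? 242.30.88.91  path d0:H0→d1:-→d2:-→d3:-→d4:-→d5:-→d6:-→d7:-→d8:-→d9:-→d10:-→d11:-→d12:-→d13:-→d14:-→d15:-→d16:-→d17:-→d18:-→d19:-→d20:-→d21:-→d22:-→d23:-→d24:H4  best=H4
  - 84.128.0.0/10 clear@10
  add 197.189.34.128/26 -> H2 at depth 26
  ? 197.189.34.128  path d0:H0→d1:-→d2:-→d3:-→d4:-→d5:-→d6:-→d7:-→d8:-→d9:-→d10:-→d11:-→d12:-→d13:-→d14:-→d15:-→d16:-→d17:-→d18:-→d19:-→d20:-→d21:-→d22:-→d23:-→d24:-→d25:-→d26:H2  best=H2
  add 242.30.88.0/24 -> H2 at depth 24
  ? 146.240.0.4  path d0:H0→d1:-→d2:-→d3:-→d4:-→d5:-→d6:-→d7:-→d8:-→d9:-→d10:-→d11:-→d12:H4  best=H4

== LOOKUPS ==
["H4","H4","H4","H2","H4","H4","H2","H4"]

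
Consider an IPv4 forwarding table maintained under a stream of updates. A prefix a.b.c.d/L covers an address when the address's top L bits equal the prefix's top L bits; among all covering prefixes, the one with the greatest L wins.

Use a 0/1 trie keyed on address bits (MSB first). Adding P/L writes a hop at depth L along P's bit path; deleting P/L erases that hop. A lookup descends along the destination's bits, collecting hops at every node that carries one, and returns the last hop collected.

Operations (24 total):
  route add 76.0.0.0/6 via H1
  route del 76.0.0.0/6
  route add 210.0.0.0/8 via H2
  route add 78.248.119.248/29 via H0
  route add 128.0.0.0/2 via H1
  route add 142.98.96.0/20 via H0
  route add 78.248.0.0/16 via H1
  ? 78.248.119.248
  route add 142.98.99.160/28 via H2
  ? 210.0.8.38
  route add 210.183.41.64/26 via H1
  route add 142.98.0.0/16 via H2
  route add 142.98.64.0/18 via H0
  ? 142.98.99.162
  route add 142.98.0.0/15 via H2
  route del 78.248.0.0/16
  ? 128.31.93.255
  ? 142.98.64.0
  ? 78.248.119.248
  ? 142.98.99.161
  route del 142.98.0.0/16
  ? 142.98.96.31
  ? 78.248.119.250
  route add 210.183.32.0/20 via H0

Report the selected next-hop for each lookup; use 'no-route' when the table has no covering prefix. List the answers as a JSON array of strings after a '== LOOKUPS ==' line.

Process each operation:
  + 76.0.0.0/6 (H1) depth=6
  - 76.0.0.0/6 clear@6
  + 210.0.0.0/8 (H2) depth=8
  + 78.248.119.248/29 (H0) depth=29
  + 128.0.0.0/2 (H1) depth=2
  + 142.98.96.0/20 (H0) depth=20
  + 78.248.0.0/16 (H1) depth=16
  ? 78.248.119.248  path d0:-→d1:-→d2:-→d3:-→d4:-→d5:-→d6:-→d7:-→d8:-→d9:-→d10:-→d11:-→d12:-→d13:-→d14:-→d15:-→d16:H1→d17:-→d18:-→d19:-→d20:-→d21:-→d22:-→d23:-→d24:-→d25:-→d26:-→d27:-→d28:-→d29:H0  best=H0
  + 142.98.99.160/28 (H2) depth=28
  ? 210.0.8.38  path d0:-→d1:-→d2:-→d3:-→d4:-→d5:-→d6:-→d7:-→d8:H2  best=H2
  + 210.183.41.64/26 (H1) depth=26
  + 142.98.0.0/16 (H2) depth=16
  + 142.98.64.0/18 (H0) depth=18
  ? 142.98.99.162  path d0:-→d1:-→d2:H1→d3:-→d4:-→d5:-→d6:-→d7:-→d8:-→d9:-→d10:-→d11:-→d12:-→d13:-→d14:-→d15:-→d16:H2→d17:-→d18:H0→d19:-→d20:H0→d21:-→d22:-→d23:-→d24:-→d25:-→d26:-→d27:-→d28:H2  best=H2
  + 142.98.0.0/15 (H2) depth=15
  - 78.248.0.0/16 clear@16
  ? 128.31.93.255  path d0:-→d1:-→d2:H1→d3:-→d4:-  best=H1
  ? 142.98.64.0  path d0:-→d1:-→d2:H1→d3:-→d4:-→d5:-→d6:-→d7:-→d8:-→d9:-→d10:-→d11:-→d12:-→d13:-→d14:-→d15:H2→d16:H2→d17:-→d18:H0  best=H0
  ? 78.248.119.248  path d0:-→d1:-→d2:-→d3:-→d4:-→d5:-→d6:-→d7:-→d8:-→d9:-→d10:-→d11:-→d12:-→d13:-→d14:-→d15:-→d16:-→d17:-→d18:-→d19:-→d20:-→d21:-→d22:-→d23:-→d24:-→d25:-→d26:-→d27:-→d28:-→d29:H0  best=H0
  ? 142.98.99.161  path d0:-→d1:-→d2:H1→d3:-→d4:-→d5:-→d6:-→d7:-→d8:-→d9:-→d10:-→d11:-→d12:-→d13:-→d14:-→d15:H2→d16:H2→d17:-→d18:H0→d19:-→d20:H0→d21:-→d22:-→d23:-→d24:-→d25:-→d26:-→d27:-→d28:H2  best=H2
  - 142.98.0.0/16 clear@16
  ? 142.98.96.31  path d0:-→d1:-→d2:H1→d3:-→d4:-→d5:-→d6:-→d7:-→d8:-→d9:-→d10:-→d11:-→d12:-→d13:-→d14:-→d15:H2→d16:-→d17:-→d18:H0→d19:-→d20:H0→d21:-→d22:-  best=H0
  ? 78.248.119.250  path d0:-→d1:-→d2:-→d3:-→d4:-→d5:-→d6:-→d7:-→d8:-→d9:-→d10:-→d11:-→d12:-→d13:-→d14:-→d15:-→d16:-→d17:-→d18:-→d19:-→d20:-→d21:-→d22:-→d23:-→d24:-→d25:-→d26:-→d27:-→d28:-→d29:H0  best=H0
  + 210.183.32.0/20 (H0) depth=20

== LOOKUPS ==
["H0","H2","H2","H1","H0","H0","H2","H0","H0"]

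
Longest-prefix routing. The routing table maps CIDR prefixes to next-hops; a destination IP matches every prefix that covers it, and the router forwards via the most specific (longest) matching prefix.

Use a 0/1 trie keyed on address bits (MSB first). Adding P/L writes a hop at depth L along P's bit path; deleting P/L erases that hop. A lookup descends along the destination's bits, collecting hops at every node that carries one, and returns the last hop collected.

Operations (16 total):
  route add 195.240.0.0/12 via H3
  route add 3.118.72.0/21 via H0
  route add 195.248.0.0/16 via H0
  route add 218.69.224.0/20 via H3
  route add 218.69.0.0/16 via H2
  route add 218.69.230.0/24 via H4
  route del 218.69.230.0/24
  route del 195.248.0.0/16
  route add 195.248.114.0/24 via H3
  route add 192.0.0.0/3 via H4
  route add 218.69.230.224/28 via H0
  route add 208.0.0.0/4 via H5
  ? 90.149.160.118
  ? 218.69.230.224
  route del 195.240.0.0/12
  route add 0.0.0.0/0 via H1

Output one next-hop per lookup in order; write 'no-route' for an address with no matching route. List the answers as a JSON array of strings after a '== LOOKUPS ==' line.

Trace:
  + 195.240.0.0/12 (H3) depth=12
  + 3.118.72.0/21 (H0) depth=21
  + 195.248.0.0/16 (H0) depth=16
  + 218.69.224.0/20 (H3) depth=20
  + 218.69.0.0/16 (H2) depth=16
  + 218.69.230.0/24 (H4) depth=24
  del 218.69.230.0/24 (clear depth 24)
  del 195.248.0.0/16 (clear depth 16)
  + 195.248.114.0/24 (H3) depth=24
  + 192.0.0.0/3 (H4) depth=3
  + 218.69.230.224/28 (H0) depth=28
  + 208.0.0.0/4 (H5) depth=4
  ? 90.149.160.118  path d0:-→d1:-  best=no-route
  ? 218.69.230.224  path d0:-→d1:-→d2:-→d3:H4→d4:H5→d5:-→d6:-→d7:-→d8:-→d9:-→d10:-→d11:-→d12:-→d13:-→d14:-→d15:-→d16:H2→d17:-→d18:-→d19:-→d20:H3→d21:-→d22:-→d23:-→d24:-→d25:-→d26:-→d27:-→d28:H0  best=H0
  del 195.240.0.0/12 (clear depth 12)
  + 0.0.0.0/0 (H1) depth=0

== LOOKUPS ==
["no-route","H0"]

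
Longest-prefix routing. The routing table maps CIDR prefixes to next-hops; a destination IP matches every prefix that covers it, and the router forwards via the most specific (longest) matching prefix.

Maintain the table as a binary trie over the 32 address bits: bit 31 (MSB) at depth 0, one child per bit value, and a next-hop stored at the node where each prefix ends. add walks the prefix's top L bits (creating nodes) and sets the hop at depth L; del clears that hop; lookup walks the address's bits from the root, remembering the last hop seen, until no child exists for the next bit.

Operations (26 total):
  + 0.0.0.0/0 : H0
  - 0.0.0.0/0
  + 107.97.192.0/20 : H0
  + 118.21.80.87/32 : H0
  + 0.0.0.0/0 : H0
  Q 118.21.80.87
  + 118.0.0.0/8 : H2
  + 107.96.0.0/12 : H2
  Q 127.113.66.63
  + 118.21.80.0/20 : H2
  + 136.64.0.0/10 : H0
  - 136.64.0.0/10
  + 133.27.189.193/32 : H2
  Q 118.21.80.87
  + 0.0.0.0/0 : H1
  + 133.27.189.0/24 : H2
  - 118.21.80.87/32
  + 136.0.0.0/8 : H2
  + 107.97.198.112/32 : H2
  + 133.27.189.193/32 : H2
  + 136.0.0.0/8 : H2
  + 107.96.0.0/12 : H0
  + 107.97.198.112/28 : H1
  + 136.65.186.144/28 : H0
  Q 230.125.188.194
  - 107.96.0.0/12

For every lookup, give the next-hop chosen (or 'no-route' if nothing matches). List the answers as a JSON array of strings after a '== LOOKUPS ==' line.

Process each operation:
  add 0.0.0.0/0 -> H0 at depth 0
  - 0.0.0.0/0 clear@0
  add 107.97.192.0/20 -> H0 at depth 20
  add 118.21.80.87/32 -> H0 at depth 32
  add 0.0.0.0/0 -> H0 at depth 0
  lookup 118.21.80.87: bits 01110110000101010101000001010111 walk d0:H0→d1:-→d2:-→d3:-→d4:-→d5:-→d6:-→d7:-→d8:-→d9:-→d10:-→d11:-→d12:-→d13:-→d14:-→d15:-→d16:-→d17:-→d18:-→d19:-→d20:-→d21:-→d22:-→d23:-→d24:-→d25:-→d26:-→d27:-→d28:-→d29:-→d30:-→d31:-→d32:H0 -> H0
  add 118.0.0.0/8 -> H2 at depth 8
  add 107.96.0.0/12 -> H2 at depth 12
  lookup 127.113.66.63: bits 0111 walk d0:H0→d1:-→d2:-→d3:-→d4:- -> H0
  add 118.21.80.0/20 -> H2 at depth 20
  add 136.64.0.0/10 -> H0 at depth 10
  - 136.64.0.0/10 clear@10
  add 133.27.189.193/32 -> H2 at depth 32
  lookup 118.21.80.87: bits 01110110000101010101000001010111 walk d0:H0→d1:-→d2:-→d3:-→d4:-→d5:-→d6:-→d7:-→d8:H2→d9:-→d10:-→d11:-→d12:-→d13:-→d14:-→d15:-→d16:-→d17:-→d18:-→d19:-→d20:H2→d21:-→d22:-→d23:-→d24:-→d25:-→d26:-→d27:-→d28:-→d29:-→d30:-→d31:-→d32:H0 -> H0
  add 0.0.0.0/0 -> H1 at depth 0
  add 133.27.189.0/24 -> H2 at depth 24
  - 118.21.80.87/32 clear@32
  add 136.0.0.0/8 -> H2 at depth 8
  add 107.97.198.112/32 -> H2 at depth 32
  add 133.27.189.193/32 -> H2 at depth 32
  add 136.0.0.0/8 -> H2 at depth 8
  add 107.96.0.0/12 -> H0 at depth 12
  add 107.97.198.112/28 -> H1 at depth 28
  add 136.65.186.144/28 -> H0 at depth 28
  lookup 230.125.188.194: bits 1 walk d0:H1→d1:- -> H1
  - 107.96.0.0/12 clear@12

== LOOKUPS ==
["H0","H0","H0","H1"]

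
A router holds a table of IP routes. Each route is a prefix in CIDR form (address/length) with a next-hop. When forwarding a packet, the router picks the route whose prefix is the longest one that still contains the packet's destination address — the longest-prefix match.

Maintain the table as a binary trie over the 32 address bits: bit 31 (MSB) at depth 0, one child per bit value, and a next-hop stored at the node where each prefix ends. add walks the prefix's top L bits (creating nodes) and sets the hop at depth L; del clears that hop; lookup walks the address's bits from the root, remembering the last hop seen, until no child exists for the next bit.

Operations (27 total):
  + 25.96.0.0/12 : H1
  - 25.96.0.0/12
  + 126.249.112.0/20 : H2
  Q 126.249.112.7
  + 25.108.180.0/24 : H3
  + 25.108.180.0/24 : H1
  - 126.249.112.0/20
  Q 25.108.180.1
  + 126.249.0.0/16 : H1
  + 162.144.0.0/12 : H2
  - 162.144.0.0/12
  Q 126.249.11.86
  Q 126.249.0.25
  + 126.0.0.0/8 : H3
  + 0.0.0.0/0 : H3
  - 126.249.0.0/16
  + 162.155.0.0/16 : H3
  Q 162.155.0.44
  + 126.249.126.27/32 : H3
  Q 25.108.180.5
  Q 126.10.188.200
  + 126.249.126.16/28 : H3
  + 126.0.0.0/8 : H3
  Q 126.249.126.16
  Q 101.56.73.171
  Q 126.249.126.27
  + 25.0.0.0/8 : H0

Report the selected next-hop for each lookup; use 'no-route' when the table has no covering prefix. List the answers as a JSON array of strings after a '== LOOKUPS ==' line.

Trace:
  + 25.96.0.0/12 (H1) depth=12
  del 25.96.0.0/12 (clear depth 12)
  + 126.249.112.0/20 (H2) depth=20
  ? 126.249.112.7  path d0:-→d1:-→d2:-→d3:-→d4:-→d5:-→d6:-→d7:-→d8:-→d9:-→d10:-→d11:-→d12:-→d13:-→d14:-→d15:-→d16:-→d17:-→d18:-→d19:-→d20:H2  best=H2
  + 25.108.180.0/24 (H3) depth=24
  + 25.108.180.0/24 (H1) depth=24
  del 126.249.112.0/20 (clear depth 20)
  ? 25.108.180.1  path d0:-→d1:-→d2:-→d3:-→d4:-→d5:-→d6:-→d7:-→d8:-→d9:-→d10:-→d11:-→d12:-→d13:-→d14:-→d15:-→d16:-→d17:-→d18:-→d19:-→d20:-→d21:-→d22:-→d23:-→d24:H1  best=H1
  + 126.249.0.0/16 (H1) depth=16
  + 162.144.0.0/12 (H2) depth=12
  del 162.144.0.0/12 (clear depth 12)
  ? 126.249.11.86  path d0:-→d1:-→d2:-→d3:-→d4:-→d5:-→d6:-→d7:-→d8:-→d9:-→d10:-→d11:-→d12:-→d13:-→d14:-→d15:-→d16:H1→d17:-  best=H1
  ? 126.249.0.25  path d0:-→d1:-→d2:-→d3:-→d4:-→d5:-→d6:-→d7:-→d8:-→d9:-→d10:-→d11:-→d12:-→d13:-→d14:-→d15:-→d16:H1→d17:-  best=H1
  + 126.0.0.0/8 (H3) depth=8
  + 0.0.0.0/0 (H3) depth=0
  del 126.249.0.0/16 (clear depth 16)
  + 162.155.0.0/16 (H3) depth=16
  ? 162.155.0.44  path d0:H3→d1:-→d2:-→d3:-→d4:-→d5:-→d6:-→d7:-→d8:-→d9:-→d10:-→d11:-→d12:-→d13:-→d14:-→d15:-→d16:H3  best=H3
  + 126.249.126.27/32 (H3) depth=32
  ? 25.108.180.5  path d0:H3→d1:-→d2:-→d3:-→d4:-→d5:-→d6:-→d7:-→d8:-→d9:-→d10:-→d11:-→d12:-→d13:-→d14:-→d15:-→d16:-→d17:-→d18:-→d19:-→d20:-→d21:-→d22:-→d23:-→d24:H1  best=H1
  ? 126.10.188.200  path d0:H3→d1:-→d2:-→d3:-→d4:-→d5:-→d6:-→d7:-→d8:H3  best=H3
  + 126.249.126.16/28 (H3) depth=28
  + 126.0.0.0/8 (H3) depth=8
  ? 126.249.126.16  path d0:H3→d1:-→d2:-→d3:-→d4:-→d5:-→d6:-→d7:-→d8:H3→d9:-→d10:-→d11:-→d12:-→d13:-→d14:-→d15:-→d16:-→d17:-→d18:-→d19:-→d20:-→d21:-→d22:-→d23:-→d24:-→d25:-→d26:-→d27:-→d28:H3  best=H3
  ? 101.56.73.171  path d0:H3→d1:-→d2:-→d3:-  best=H3
  ? 126.249.126.27  path d0:H3→d1:-→d2:-→d3:-→d4:-→d5:-→d6:-→d7:-→d8:H3→d9:-→d10:-→d11:-→d12:-→d13:-→d14:-→d15:-→d16:-→d17:-→d18:-→d19:-→d20:-→d21:-→d22:-→d23:-→d24:-→d25:-→d26:-→d27:-→d28:H3→d29:-→d30:-→d31:-→d32:H3  best=H3
  + 25.0.0.0/8 (H0) depth=8

== LOOKUPS ==
["H2","H1","H1","H1","H3","H1","H3","H3","H3","H3"]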